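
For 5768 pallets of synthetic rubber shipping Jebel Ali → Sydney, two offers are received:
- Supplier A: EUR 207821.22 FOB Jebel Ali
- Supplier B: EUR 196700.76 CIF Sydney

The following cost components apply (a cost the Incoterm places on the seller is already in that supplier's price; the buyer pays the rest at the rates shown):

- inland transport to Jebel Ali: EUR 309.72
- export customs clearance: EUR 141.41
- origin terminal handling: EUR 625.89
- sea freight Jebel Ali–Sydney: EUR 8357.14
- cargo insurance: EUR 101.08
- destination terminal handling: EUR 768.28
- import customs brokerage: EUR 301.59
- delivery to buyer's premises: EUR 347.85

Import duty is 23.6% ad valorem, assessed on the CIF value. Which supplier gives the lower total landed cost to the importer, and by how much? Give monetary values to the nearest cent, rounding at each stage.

Supplier A (FOB):
CIF value = FOB price + freight + insurance = 207821.22 + 8357.14 + 101.08 = 216279.44
Import duty = 216279.44 × 23.6% = 51041.95
Buyer bears (A): 8357.14 + 101.08 + 768.28 + 301.59 + 347.85 = 9875.94
Landed cost (A) = invoice 207821.22 + 9875.94 + duty 51041.95 = 268739.11
Supplier B (CIF):
The CIF price already equals the CIF value: 196700.76
Import duty = 196700.76 × 23.6% = 46421.38
Buyer bears (B): 768.28 + 301.59 + 347.85 = 1417.72
Landed cost (B) = invoice 196700.76 + 1417.72 + duty 46421.38 = 244539.86
Difference = |268739.11 − 244539.86| = 24199.25

Supplier B is cheaper by EUR 24199.25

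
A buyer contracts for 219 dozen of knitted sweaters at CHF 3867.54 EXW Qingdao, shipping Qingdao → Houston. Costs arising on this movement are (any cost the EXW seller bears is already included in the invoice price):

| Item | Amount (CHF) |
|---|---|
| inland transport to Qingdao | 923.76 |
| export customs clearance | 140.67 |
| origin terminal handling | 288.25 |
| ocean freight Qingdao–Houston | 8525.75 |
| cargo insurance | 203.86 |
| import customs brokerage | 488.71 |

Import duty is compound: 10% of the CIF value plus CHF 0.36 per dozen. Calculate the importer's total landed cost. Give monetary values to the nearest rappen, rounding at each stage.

Total landed cost: CHF 15912.36

EXW: the seller makes goods available at their premises; the buyer bears all onward costs.
CIF value = EXW price + inland to port + export clearance + origin terminal + freight + insurance = 3867.54 + 923.76 + 140.67 + 288.25 + 8525.75 + 203.86 = 13949.83
Ad valorem component: 13949.83 × 10% = 1394.98
Specific component: 219 × 0.36 = 78.84
Import duty = 1394.98 + 78.84 = 1473.82
Buyer bears: inland to port 923.76 + export clearance 140.67 + origin terminal 288.25 + freight 8525.75 + insurance 203.86 + brokerage 488.71 + duty 1473.82 = 12044.82
Landed cost = invoice 3867.54 + 12044.82 = 15912.36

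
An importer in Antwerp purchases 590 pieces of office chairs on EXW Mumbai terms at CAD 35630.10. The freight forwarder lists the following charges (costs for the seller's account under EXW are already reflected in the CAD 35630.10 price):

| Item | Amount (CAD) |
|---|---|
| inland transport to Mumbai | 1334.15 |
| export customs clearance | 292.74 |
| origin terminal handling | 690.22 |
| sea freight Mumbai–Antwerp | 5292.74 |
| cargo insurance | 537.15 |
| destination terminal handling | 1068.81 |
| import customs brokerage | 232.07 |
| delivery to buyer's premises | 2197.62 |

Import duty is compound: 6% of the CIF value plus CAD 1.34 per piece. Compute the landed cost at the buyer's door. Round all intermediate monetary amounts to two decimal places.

Total landed cost: CAD 50692.83

EXW: the seller makes goods available at their premises; the buyer bears all onward costs.
CIF value = EXW price + inland to port + export clearance + origin terminal + freight + insurance = 35630.10 + 1334.15 + 292.74 + 690.22 + 5292.74 + 537.15 = 43777.10
Ad valorem component: 43777.10 × 6% = 2626.63
Specific component: 590 × 1.34 = 790.60
Import duty = 2626.63 + 790.60 = 3417.23
Buyer bears: inland to port 1334.15 + export clearance 292.74 + origin terminal 690.22 + freight 5292.74 + insurance 537.15 + destination terminal 1068.81 + brokerage 232.07 + delivery 2197.62 + duty 3417.23 = 15062.73
Landed cost = invoice 35630.10 + 15062.73 = 50692.83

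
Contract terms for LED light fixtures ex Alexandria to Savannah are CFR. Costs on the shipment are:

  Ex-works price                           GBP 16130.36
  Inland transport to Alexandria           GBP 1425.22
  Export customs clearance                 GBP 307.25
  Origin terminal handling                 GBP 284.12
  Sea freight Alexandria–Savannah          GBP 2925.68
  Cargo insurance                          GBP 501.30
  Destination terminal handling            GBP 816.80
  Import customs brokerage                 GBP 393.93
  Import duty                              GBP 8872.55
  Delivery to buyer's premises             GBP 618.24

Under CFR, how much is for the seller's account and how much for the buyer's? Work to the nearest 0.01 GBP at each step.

CFR: the seller pays costs through ocean freight to the destination port, but not insurance.
Seller's account: goods 16130.36 + inland to port 1425.22 + export clearance 307.25 + origin terminal 284.12 + freight 2925.68 = 21072.63
Buyer's account: insurance 501.30 + destination terminal 816.80 + brokerage 393.93 + duty 8872.55 + delivery 618.24 = 11202.82

Seller: GBP 21072.63; buyer: GBP 11202.82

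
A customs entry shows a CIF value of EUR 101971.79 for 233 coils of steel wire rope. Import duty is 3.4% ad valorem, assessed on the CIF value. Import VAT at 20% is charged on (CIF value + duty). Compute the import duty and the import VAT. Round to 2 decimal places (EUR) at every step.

Import duty: EUR 3467.04; import VAT: EUR 21087.77

Import duty = 101971.79 × 3.4% = 3467.04
VAT base = CIF + duty = 101971.79 + 3467.04 = 105438.83
Import VAT = 105438.83 × 20% = 21087.77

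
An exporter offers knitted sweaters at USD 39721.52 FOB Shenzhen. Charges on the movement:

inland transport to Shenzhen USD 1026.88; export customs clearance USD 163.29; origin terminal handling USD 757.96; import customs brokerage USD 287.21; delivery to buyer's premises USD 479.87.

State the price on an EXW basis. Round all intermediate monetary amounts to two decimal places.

Not relevant to the conversion: brokerage, delivery — on the buyer under both terms; not part of either seller's price.
From FOB to EXW, the seller no longer bears: inland to port, export clearance, origin terminal.
EXW price = 39721.52 − 1026.88 − 163.29 − 757.96 = 37773.39

EXW price: USD 37773.39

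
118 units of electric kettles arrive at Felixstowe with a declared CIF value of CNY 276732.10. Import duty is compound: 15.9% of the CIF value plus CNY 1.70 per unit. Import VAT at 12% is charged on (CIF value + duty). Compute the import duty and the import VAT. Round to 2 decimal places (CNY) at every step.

Import duty: CNY 44201.00; import VAT: CNY 38511.97

Ad valorem component: 276732.10 × 15.9% = 44000.40
Specific component: 118 × 1.70 = 200.60
Import duty = 44000.40 + 200.60 = 44201.00
VAT base = CIF + duty = 276732.10 + 44201.00 = 320933.10
Import VAT = 320933.10 × 12% = 38511.97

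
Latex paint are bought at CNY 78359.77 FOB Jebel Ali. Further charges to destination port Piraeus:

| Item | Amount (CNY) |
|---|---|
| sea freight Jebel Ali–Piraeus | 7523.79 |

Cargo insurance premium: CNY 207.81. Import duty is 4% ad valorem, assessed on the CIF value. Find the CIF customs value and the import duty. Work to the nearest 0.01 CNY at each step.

CIF = FOB price + freight + insurance
CIF = 78359.77 + 7523.79 + 207.81 = 86091.37
Import duty = 86091.37 × 4% = 3443.65

CIF value: CNY 86091.37; import duty: CNY 3443.65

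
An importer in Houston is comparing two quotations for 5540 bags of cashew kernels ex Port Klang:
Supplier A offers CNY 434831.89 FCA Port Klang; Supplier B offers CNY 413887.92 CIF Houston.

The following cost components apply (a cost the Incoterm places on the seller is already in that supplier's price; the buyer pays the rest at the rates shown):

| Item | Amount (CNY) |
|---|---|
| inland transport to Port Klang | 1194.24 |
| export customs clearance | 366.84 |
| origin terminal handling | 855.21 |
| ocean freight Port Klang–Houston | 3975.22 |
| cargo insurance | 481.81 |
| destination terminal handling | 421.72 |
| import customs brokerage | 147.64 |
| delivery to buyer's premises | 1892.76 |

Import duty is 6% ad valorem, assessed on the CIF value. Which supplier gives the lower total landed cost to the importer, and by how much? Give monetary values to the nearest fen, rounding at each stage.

Supplier A (FCA):
CIF value = FCA price + origin terminal + freight + insurance = 434831.89 + 855.21 + 3975.22 + 481.81 = 440144.13
Import duty = 440144.13 × 6% = 26408.65
Buyer bears (A): 855.21 + 3975.22 + 481.81 + 421.72 + 147.64 + 1892.76 = 7774.36
Landed cost (A) = invoice 434831.89 + 7774.36 + duty 26408.65 = 469014.90
Supplier B (CIF):
The CIF price already equals the CIF value: 413887.92
Import duty = 413887.92 × 6% = 24833.28
Buyer bears (B): 421.72 + 147.64 + 1892.76 = 2462.12
Landed cost (B) = invoice 413887.92 + 2462.12 + duty 24833.28 = 441183.32
Difference = |469014.90 − 441183.32| = 27831.58

Supplier B is cheaper by CNY 27831.58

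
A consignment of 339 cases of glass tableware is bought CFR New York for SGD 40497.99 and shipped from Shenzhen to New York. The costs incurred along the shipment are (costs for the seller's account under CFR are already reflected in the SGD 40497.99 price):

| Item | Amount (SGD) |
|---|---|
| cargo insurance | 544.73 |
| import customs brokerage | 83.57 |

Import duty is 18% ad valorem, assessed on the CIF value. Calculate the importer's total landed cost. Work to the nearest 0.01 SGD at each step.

CFR: the seller pays costs through ocean freight to the destination port, but not insurance.
CIF value = CFR price + insurance = 40497.99 + 544.73 = 41042.72
Import duty = 41042.72 × 18% = 7387.69
Buyer bears: insurance 544.73 + brokerage 83.57 + duty 7387.69 = 8015.99
Landed cost = invoice 40497.99 + 8015.99 = 48513.98

Total landed cost: SGD 48513.98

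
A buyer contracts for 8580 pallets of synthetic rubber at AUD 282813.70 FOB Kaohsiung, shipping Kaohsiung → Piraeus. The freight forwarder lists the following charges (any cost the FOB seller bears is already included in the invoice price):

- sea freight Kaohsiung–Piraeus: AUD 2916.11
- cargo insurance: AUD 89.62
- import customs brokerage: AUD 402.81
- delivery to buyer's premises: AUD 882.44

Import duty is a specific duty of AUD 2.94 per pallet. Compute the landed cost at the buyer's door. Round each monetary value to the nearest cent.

Total landed cost: AUD 312329.88

FOB: the seller bears costs until goods are on board at the origin port; the buyer bears freight, insurance and all costs thereafter.
CIF value = FOB price + freight + insurance = 282813.70 + 2916.11 + 89.62 = 285819.43
Import duty = 8580 × 2.94 = 25225.20
Buyer bears: freight 2916.11 + insurance 89.62 + brokerage 402.81 + delivery 882.44 + duty 25225.20 = 29516.18
Landed cost = invoice 282813.70 + 29516.18 = 312329.88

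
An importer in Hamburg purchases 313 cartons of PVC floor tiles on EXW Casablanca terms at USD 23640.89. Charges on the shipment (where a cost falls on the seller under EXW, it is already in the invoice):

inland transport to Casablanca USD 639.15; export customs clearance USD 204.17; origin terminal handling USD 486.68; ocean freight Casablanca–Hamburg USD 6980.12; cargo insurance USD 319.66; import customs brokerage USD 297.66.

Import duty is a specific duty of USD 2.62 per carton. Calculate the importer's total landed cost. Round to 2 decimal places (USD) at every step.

Total landed cost: USD 33388.39

EXW: the seller makes goods available at their premises; the buyer bears all onward costs.
CIF value = EXW price + inland to port + export clearance + origin terminal + freight + insurance = 23640.89 + 639.15 + 204.17 + 486.68 + 6980.12 + 319.66 = 32270.67
Import duty = 313 × 2.62 = 820.06
Buyer bears: inland to port 639.15 + export clearance 204.17 + origin terminal 486.68 + freight 6980.12 + insurance 319.66 + brokerage 297.66 + duty 820.06 = 9747.50
Landed cost = invoice 23640.89 + 9747.50 = 33388.39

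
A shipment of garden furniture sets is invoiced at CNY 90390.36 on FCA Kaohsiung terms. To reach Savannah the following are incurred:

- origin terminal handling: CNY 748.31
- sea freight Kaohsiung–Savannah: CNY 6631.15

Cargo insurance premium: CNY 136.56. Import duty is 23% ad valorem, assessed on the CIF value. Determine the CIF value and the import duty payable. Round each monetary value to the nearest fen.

CIF = FCA price + pre-shipment costs + freight + insurance
CIF = 90390.36 + 748.31 + 6631.15 + 136.56 = 97906.38
Import duty = 97906.38 × 23% = 22518.47

CIF value: CNY 97906.38; import duty: CNY 22518.47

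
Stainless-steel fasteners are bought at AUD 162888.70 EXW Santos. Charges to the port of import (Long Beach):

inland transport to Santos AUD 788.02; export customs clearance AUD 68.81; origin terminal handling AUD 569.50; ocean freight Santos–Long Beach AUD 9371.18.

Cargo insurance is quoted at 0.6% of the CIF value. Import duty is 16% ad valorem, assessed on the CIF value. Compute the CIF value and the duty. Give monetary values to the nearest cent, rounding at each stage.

Let C be the CIF value. C = EXW price + pre-shipment costs + freight + 0.6% × C
C − 0.6% × C = 162888.70 + 788.02 + 68.81 + 569.50 + 9371.18
0.994 × C = 173686.21
C = 173686.21 / 0.994 = 174734.62
Insurance premium = 0.6% × 174734.62 = 1048.41
Import duty = 174734.62 × 16% = 27957.54

CIF value: AUD 174734.62; import duty: AUD 27957.54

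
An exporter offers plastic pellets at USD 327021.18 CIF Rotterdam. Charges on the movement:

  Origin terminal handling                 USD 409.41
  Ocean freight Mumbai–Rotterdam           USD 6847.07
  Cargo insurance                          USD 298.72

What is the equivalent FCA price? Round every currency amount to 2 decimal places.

From CIF to FCA, the seller no longer bears: origin terminal, freight, insurance.
FCA price = 327021.18 − 409.41 − 6847.07 − 298.72 = 319465.98

FCA price: USD 319465.98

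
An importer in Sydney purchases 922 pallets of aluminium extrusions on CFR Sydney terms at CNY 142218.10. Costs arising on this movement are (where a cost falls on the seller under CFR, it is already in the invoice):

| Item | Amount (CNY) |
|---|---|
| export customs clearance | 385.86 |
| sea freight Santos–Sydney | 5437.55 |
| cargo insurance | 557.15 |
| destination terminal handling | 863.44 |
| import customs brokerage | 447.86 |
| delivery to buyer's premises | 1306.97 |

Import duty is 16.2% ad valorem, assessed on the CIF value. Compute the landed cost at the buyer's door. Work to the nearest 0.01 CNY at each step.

CFR: the seller pays costs through ocean freight to the destination port, but not insurance.
Already in the invoice (seller's account under CFR): export clearance, freight — exclude.
CIF value = CFR price + insurance = 142218.10 + 557.15 = 142775.25
Import duty = 142775.25 × 16.2% = 23129.59
Buyer bears: insurance 557.15 + destination terminal 863.44 + brokerage 447.86 + delivery 1306.97 + duty 23129.59 = 26305.01
Landed cost = invoice 142218.10 + 26305.01 = 168523.11

Total landed cost: CNY 168523.11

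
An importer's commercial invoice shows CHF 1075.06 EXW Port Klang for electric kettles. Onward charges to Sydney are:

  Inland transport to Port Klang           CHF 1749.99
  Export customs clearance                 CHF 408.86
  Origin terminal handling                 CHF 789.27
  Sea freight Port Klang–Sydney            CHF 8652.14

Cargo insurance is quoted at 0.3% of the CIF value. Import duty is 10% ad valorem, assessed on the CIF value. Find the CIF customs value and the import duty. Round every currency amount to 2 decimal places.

Let C be the CIF value. C = EXW price + pre-shipment costs + freight + 0.3% × C
C − 0.3% × C = 1075.06 + 1749.99 + 408.86 + 789.27 + 8652.14
0.997 × C = 12675.32
C = 12675.32 / 0.997 = 12713.46
Insurance premium = 0.3% × 12713.46 = 38.14
Import duty = 12713.46 × 10% = 1271.35

CIF value: CHF 12713.46; import duty: CHF 1271.35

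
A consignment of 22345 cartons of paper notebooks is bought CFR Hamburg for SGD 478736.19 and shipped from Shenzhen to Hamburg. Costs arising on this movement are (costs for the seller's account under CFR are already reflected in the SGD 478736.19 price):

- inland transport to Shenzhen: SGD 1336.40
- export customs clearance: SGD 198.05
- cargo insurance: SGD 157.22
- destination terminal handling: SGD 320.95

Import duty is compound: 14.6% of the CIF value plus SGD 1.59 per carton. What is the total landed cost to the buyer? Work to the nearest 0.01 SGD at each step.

Total landed cost: SGD 584661.35

CFR: the seller pays costs through ocean freight to the destination port, but not insurance.
Already in the invoice (seller's account under CFR): inland to port, export clearance — exclude.
CIF value = CFR price + insurance = 478736.19 + 157.22 = 478893.41
Ad valorem component: 478893.41 × 14.6% = 69918.44
Specific component: 22345 × 1.59 = 35528.55
Import duty = 69918.44 + 35528.55 = 105446.99
Buyer bears: insurance 157.22 + destination terminal 320.95 + duty 105446.99 = 105925.16
Landed cost = invoice 478736.19 + 105925.16 = 584661.35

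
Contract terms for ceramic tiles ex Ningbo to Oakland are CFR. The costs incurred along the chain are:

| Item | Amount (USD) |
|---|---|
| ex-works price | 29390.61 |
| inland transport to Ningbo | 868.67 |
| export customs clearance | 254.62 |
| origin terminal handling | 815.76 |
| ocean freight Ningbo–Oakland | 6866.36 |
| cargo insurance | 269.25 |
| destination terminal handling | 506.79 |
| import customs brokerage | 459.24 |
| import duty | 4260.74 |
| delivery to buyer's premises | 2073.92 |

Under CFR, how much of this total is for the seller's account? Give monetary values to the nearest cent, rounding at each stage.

CFR: the seller pays costs through ocean freight to the destination port, but not insurance.
Seller's account: goods 29390.61 + inland to port 868.67 + export clearance 254.62 + origin terminal 815.76 + freight 6866.36 = 38196.02
Buyer's account: insurance 269.25 + destination terminal 506.79 + brokerage 459.24 + duty 4260.74 + delivery 2073.92 = 7569.94

Seller's account: USD 38196.02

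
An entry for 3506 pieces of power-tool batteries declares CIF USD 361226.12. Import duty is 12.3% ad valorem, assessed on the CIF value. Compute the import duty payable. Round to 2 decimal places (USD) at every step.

Import duty: USD 44430.81

Import duty = 361226.12 × 12.3% = 44430.81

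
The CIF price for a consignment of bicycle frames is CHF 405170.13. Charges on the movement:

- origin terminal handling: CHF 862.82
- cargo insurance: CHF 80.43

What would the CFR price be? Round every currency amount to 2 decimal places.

CFR price: CHF 405089.70

Not relevant to the conversion: origin terminal — on the seller under both CIF and CFR; already in the CIF price and stays in the CFR price.
From CIF to CFR, the seller no longer bears: insurance.
CFR price = 405170.13 − 80.43 = 405089.70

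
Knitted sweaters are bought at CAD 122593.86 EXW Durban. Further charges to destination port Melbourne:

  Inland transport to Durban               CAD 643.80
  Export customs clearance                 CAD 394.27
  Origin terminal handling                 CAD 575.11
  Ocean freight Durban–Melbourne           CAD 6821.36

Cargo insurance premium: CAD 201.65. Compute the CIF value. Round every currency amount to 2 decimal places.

CIF value: CAD 131230.05

CIF = EXW price + pre-shipment costs + freight + insurance
CIF = 122593.86 + 643.80 + 394.27 + 575.11 + 6821.36 + 201.65 = 131230.05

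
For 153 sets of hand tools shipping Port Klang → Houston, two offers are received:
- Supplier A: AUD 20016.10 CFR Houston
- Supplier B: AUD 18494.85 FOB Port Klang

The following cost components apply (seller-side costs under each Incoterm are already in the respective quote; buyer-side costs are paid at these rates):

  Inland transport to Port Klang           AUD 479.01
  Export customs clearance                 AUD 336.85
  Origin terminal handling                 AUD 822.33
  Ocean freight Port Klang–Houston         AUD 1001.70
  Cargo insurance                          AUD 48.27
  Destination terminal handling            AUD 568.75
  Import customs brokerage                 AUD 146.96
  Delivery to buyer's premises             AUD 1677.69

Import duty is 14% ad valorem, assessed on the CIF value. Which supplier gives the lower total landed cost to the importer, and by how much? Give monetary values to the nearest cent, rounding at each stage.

Supplier A (CFR):
CIF value = CFR price + insurance = 20016.10 + 48.27 = 20064.37
Import duty = 20064.37 × 14% = 2809.01
Buyer bears (A): 48.27 + 568.75 + 146.96 + 1677.69 = 2441.67
Landed cost (A) = invoice 20016.10 + 2441.67 + duty 2809.01 = 25266.78
Supplier B (FOB):
CIF value = FOB price + freight + insurance = 18494.85 + 1001.70 + 48.27 = 19544.82
Import duty = 19544.82 × 14% = 2736.27
Buyer bears (B): 1001.70 + 48.27 + 568.75 + 146.96 + 1677.69 = 3443.37
Landed cost (B) = invoice 18494.85 + 3443.37 + duty 2736.27 = 24674.49
Difference = |25266.78 − 24674.49| = 592.29

Supplier B is cheaper by AUD 592.29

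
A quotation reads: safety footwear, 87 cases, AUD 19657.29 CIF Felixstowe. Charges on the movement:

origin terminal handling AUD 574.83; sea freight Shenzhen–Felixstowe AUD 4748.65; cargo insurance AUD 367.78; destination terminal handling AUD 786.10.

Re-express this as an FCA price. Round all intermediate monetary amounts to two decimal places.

Not relevant to the conversion: destination terminal — on the buyer under both terms; not part of either seller's price.
From CIF to FCA, the seller no longer bears: origin terminal, freight, insurance.
FCA price = 19657.29 − 574.83 − 4748.65 − 367.78 = 13966.03

FCA price: AUD 13966.03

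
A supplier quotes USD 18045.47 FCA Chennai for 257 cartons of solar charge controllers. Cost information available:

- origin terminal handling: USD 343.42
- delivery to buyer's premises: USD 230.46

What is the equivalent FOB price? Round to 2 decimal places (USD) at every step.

Not relevant to the conversion: delivery — on the buyer under both terms; not part of either seller's price.
From FCA to FOB, the seller additionally bears: origin terminal.
FOB price = 18045.47 + 343.42 = 18388.89

FOB price: USD 18388.89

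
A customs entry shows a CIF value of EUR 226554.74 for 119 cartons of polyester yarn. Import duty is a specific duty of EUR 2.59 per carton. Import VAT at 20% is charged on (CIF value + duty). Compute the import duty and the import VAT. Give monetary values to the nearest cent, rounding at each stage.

Import duty = 119 × 2.59 = 308.21
VAT base = CIF + duty = 226554.74 + 308.21 = 226862.95
Import VAT = 226862.95 × 20% = 45372.59

Import duty: EUR 308.21; import VAT: EUR 45372.59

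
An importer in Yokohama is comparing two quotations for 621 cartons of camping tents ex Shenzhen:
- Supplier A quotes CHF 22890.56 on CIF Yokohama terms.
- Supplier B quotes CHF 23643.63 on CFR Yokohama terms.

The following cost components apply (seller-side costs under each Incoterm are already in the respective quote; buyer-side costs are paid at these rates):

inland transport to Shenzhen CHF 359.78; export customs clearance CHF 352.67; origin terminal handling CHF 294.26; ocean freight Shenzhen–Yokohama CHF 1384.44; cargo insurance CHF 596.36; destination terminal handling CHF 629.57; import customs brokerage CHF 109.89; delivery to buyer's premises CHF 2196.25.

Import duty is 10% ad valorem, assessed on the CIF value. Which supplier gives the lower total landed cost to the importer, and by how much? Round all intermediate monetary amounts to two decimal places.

Supplier A (CIF):
The CIF price already equals the CIF value: 22890.56
Import duty = 22890.56 × 10% = 2289.06
Buyer bears (A): 629.57 + 109.89 + 2196.25 = 2935.71
Landed cost (A) = invoice 22890.56 + 2935.71 + duty 2289.06 = 28115.33
Supplier B (CFR):
CIF value = CFR price + insurance = 23643.63 + 596.36 = 24239.99
Import duty = 24239.99 × 10% = 2424.00
Buyer bears (B): 596.36 + 629.57 + 109.89 + 2196.25 = 3532.07
Landed cost (B) = invoice 23643.63 + 3532.07 + duty 2424.00 = 29599.70
Difference = |28115.33 − 29599.70| = 1484.37

Supplier A is cheaper by CHF 1484.37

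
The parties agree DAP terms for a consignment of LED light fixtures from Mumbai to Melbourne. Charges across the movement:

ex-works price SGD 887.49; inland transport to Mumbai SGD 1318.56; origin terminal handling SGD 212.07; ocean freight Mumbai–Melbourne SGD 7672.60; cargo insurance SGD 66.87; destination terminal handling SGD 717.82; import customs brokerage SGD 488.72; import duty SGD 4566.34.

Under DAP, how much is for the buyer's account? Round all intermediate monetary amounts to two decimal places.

DAP: the seller bears all costs to the named destination except import duty and clearance.
Seller's account: goods 887.49 + inland to port 1318.56 + origin terminal 212.07 + freight 7672.60 + insurance 66.87 + destination terminal 717.82 = 10875.41
Buyer's account: brokerage 488.72 + duty 4566.34 = 5055.06

Buyer's account: SGD 5055.06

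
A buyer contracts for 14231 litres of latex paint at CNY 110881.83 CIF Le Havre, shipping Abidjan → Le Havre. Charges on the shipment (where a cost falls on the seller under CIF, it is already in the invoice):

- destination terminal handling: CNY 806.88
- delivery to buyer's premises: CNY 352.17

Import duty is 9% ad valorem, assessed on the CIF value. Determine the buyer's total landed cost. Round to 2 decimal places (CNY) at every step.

Total landed cost: CNY 122020.24

CIF: the seller pays costs through ocean freight and marine insurance to the destination port.
The CIF price already equals the CIF value: 110881.83
Import duty = 110881.83 × 9% = 9979.36
Buyer bears: destination terminal 806.88 + delivery 352.17 + duty 9979.36 = 11138.41
Landed cost = invoice 110881.83 + 11138.41 = 122020.24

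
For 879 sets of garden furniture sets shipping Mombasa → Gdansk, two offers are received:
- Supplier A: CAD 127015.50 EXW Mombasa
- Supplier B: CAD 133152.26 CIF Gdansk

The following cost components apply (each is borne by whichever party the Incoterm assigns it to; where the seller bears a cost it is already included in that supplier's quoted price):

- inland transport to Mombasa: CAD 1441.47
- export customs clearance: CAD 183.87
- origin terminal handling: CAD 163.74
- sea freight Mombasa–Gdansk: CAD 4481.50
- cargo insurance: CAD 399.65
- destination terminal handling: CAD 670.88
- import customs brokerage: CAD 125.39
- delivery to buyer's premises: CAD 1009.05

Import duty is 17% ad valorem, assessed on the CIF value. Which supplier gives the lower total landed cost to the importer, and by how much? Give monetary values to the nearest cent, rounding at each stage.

Supplier A (EXW):
CIF value = EXW price + inland to port + export clearance + origin terminal + freight + insurance = 127015.50 + 1441.47 + 183.87 + 163.74 + 4481.50 + 399.65 = 133685.73
Import duty = 133685.73 × 17% = 22726.57
Buyer bears (A): 1441.47 + 183.87 + 163.74 + 4481.50 + 399.65 + 670.88 + 125.39 + 1009.05 = 8475.55
Landed cost (A) = invoice 127015.50 + 8475.55 + duty 22726.57 = 158217.62
Supplier B (CIF):
The CIF price already equals the CIF value: 133152.26
Import duty = 133152.26 × 17% = 22635.88
Buyer bears (B): 670.88 + 125.39 + 1009.05 = 1805.32
Landed cost (B) = invoice 133152.26 + 1805.32 + duty 22635.88 = 157593.46
Difference = |158217.62 − 157593.46| = 624.16

Supplier B is cheaper by CAD 624.16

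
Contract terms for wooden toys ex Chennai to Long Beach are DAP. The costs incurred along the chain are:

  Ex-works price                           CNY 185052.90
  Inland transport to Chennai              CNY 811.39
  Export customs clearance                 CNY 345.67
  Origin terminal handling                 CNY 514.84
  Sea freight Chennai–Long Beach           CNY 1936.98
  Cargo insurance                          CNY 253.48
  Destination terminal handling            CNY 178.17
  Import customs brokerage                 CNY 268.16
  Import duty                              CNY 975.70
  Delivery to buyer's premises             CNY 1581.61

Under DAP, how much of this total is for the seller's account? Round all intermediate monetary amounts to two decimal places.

DAP: the seller bears all costs to the named destination except import duty and clearance.
Seller's account: goods 185052.90 + inland to port 811.39 + export clearance 345.67 + origin terminal 514.84 + freight 1936.98 + insurance 253.48 + destination terminal 178.17 + delivery 1581.61 = 190675.04
Buyer's account: brokerage 268.16 + duty 975.70 = 1243.86

Seller's account: CNY 190675.04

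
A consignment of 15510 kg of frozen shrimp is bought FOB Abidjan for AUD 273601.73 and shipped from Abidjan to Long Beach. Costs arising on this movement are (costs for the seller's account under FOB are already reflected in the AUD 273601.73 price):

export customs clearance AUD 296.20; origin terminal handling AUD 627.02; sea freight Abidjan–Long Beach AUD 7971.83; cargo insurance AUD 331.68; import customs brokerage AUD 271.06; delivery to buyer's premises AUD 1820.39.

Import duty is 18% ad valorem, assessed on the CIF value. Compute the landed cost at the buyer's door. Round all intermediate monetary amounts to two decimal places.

Total landed cost: AUD 334739.63

FOB: the seller bears costs until goods are on board at the origin port; the buyer bears freight, insurance and all costs thereafter.
Already in the invoice (seller's account under FOB): export clearance, origin terminal — exclude.
CIF value = FOB price + freight + insurance = 273601.73 + 7971.83 + 331.68 = 281905.24
Import duty = 281905.24 × 18% = 50742.94
Buyer bears: freight 7971.83 + insurance 331.68 + brokerage 271.06 + delivery 1820.39 + duty 50742.94 = 61137.90
Landed cost = invoice 273601.73 + 61137.90 = 334739.63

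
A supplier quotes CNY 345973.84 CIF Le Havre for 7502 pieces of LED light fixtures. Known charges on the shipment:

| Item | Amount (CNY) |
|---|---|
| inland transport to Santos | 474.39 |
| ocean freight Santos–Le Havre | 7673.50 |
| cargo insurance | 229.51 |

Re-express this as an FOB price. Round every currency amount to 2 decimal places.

Not relevant to the conversion: inland to port — on the seller under both CIF and FOB; already in the CIF price and stays in the FOB price.
From CIF to FOB, the seller no longer bears: freight, insurance.
FOB price = 345973.84 − 7673.50 − 229.51 = 338070.83

FOB price: CNY 338070.83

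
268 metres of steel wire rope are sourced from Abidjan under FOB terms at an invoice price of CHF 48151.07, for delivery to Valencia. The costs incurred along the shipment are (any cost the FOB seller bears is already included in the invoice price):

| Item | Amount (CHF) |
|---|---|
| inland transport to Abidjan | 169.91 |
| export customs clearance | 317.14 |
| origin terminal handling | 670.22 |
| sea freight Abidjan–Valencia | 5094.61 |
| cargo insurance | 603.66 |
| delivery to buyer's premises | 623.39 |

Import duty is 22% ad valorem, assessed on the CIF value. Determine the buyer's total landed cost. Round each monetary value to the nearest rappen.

FOB: the seller bears costs until goods are on board at the origin port; the buyer bears freight, insurance and all costs thereafter.
Already in the invoice (seller's account under FOB): inland to port, export clearance, origin terminal — exclude.
CIF value = FOB price + freight + insurance = 48151.07 + 5094.61 + 603.66 = 53849.34
Import duty = 53849.34 × 22% = 11846.85
Buyer bears: freight 5094.61 + insurance 603.66 + delivery 623.39 + duty 11846.85 = 18168.51
Landed cost = invoice 48151.07 + 18168.51 = 66319.58

Total landed cost: CHF 66319.58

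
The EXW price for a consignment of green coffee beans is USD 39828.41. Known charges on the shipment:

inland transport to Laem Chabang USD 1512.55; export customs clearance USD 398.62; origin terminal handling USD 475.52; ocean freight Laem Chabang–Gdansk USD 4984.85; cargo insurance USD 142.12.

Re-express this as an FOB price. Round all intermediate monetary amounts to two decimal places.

Not relevant to the conversion: freight, insurance — on the buyer under both terms; not part of either seller's price.
From EXW to FOB, the seller additionally bears: inland to port, export clearance, origin terminal.
FOB price = 39828.41 + 1512.55 + 398.62 + 475.52 = 42215.10

FOB price: USD 42215.10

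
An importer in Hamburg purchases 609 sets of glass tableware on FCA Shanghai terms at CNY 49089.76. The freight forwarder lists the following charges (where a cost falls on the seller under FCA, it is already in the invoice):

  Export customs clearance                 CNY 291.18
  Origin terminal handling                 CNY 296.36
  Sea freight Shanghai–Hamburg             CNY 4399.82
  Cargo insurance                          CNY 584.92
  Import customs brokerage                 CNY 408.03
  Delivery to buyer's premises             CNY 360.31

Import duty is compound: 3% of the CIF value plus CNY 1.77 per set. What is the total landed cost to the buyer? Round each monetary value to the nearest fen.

FCA: the seller delivers export-cleared goods to the carrier; the buyer bears costs from that point.
Already in the invoice (seller's account under FCA): export clearance — exclude.
CIF value = FCA price + origin terminal + freight + insurance = 49089.76 + 296.36 + 4399.82 + 584.92 = 54370.86
Ad valorem component: 54370.86 × 3% = 1631.13
Specific component: 609 × 1.77 = 1077.93
Import duty = 1631.13 + 1077.93 = 2709.06
Buyer bears: origin terminal 296.36 + freight 4399.82 + insurance 584.92 + brokerage 408.03 + delivery 360.31 + duty 2709.06 = 8758.50
Landed cost = invoice 49089.76 + 8758.50 = 57848.26

Total landed cost: CNY 57848.26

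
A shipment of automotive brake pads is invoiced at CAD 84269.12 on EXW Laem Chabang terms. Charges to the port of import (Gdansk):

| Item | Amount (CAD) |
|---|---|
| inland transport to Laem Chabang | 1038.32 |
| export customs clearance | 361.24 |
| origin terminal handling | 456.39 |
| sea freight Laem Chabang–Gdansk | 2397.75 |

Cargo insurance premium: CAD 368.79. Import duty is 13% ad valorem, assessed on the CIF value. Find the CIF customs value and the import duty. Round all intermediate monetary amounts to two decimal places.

CIF = EXW price + pre-shipment costs + freight + insurance
CIF = 84269.12 + 1038.32 + 361.24 + 456.39 + 2397.75 + 368.79 = 88891.61
Import duty = 88891.61 × 13% = 11555.91

CIF value: CAD 88891.61; import duty: CAD 11555.91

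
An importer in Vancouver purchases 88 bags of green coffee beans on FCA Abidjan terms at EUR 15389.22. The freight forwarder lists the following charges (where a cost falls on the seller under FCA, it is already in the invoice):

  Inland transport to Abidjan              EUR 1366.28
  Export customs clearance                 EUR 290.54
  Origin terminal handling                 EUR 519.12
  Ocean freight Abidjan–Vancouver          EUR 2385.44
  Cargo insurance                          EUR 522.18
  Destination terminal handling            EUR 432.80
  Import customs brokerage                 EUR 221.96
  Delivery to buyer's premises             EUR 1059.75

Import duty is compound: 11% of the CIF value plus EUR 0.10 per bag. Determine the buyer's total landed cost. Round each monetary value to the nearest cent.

FCA: the seller delivers export-cleared goods to the carrier; the buyer bears costs from that point.
Already in the invoice (seller's account under FCA): inland to port, export clearance — exclude.
CIF value = FCA price + origin terminal + freight + insurance = 15389.22 + 519.12 + 2385.44 + 522.18 = 18815.96
Ad valorem component: 18815.96 × 11% = 2069.76
Specific component: 88 × 0.10 = 8.80
Import duty = 2069.76 + 8.80 = 2078.56
Buyer bears: origin terminal 519.12 + freight 2385.44 + insurance 522.18 + destination terminal 432.80 + brokerage 221.96 + delivery 1059.75 + duty 2078.56 = 7219.81
Landed cost = invoice 15389.22 + 7219.81 = 22609.03

Total landed cost: EUR 22609.03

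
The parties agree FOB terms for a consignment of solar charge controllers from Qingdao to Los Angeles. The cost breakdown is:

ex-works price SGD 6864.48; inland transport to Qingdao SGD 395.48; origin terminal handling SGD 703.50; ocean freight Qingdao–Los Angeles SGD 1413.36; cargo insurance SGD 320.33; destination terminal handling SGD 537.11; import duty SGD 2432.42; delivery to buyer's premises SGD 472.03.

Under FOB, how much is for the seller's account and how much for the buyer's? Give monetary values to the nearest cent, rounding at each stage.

Seller: SGD 7963.46; buyer: SGD 5175.25

FOB: the seller bears costs until goods are on board at the origin port; the buyer bears freight, insurance and all costs thereafter.
Seller's account: goods 6864.48 + inland to port 395.48 + origin terminal 703.50 = 7963.46
Buyer's account: freight 1413.36 + insurance 320.33 + destination terminal 537.11 + duty 2432.42 + delivery 472.03 = 5175.25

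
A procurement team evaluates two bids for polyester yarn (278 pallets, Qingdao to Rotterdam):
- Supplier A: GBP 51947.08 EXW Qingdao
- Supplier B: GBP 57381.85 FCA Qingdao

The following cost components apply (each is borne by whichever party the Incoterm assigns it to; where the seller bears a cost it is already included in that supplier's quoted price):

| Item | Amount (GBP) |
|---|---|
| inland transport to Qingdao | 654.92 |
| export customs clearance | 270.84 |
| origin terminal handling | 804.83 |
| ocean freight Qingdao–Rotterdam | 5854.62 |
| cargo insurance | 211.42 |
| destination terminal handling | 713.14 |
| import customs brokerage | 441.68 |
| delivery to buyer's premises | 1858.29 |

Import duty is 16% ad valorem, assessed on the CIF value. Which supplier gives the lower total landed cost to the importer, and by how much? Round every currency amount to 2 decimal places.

Supplier A is cheaper by GBP 5230.46

Supplier A (EXW):
CIF value = EXW price + inland to port + export clearance + origin terminal + freight + insurance = 51947.08 + 654.92 + 270.84 + 804.83 + 5854.62 + 211.42 = 59743.71
Import duty = 59743.71 × 16% = 9558.99
Buyer bears (A): 654.92 + 270.84 + 804.83 + 5854.62 + 211.42 + 713.14 + 441.68 + 1858.29 = 10809.74
Landed cost (A) = invoice 51947.08 + 10809.74 + duty 9558.99 = 72315.81
Supplier B (FCA):
CIF value = FCA price + origin terminal + freight + insurance = 57381.85 + 804.83 + 5854.62 + 211.42 = 64252.72
Import duty = 64252.72 × 16% = 10280.44
Buyer bears (B): 804.83 + 5854.62 + 211.42 + 713.14 + 441.68 + 1858.29 = 9883.98
Landed cost (B) = invoice 57381.85 + 9883.98 + duty 10280.44 = 77546.27
Difference = |72315.81 − 77546.27| = 5230.46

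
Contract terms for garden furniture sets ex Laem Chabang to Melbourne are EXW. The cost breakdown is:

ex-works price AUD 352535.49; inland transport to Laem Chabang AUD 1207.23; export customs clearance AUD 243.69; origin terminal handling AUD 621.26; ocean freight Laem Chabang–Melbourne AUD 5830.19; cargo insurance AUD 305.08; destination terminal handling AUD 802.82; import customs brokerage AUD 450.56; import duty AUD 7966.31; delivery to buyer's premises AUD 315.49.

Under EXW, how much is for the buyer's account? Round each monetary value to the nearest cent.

EXW: the seller makes goods available at their premises; the buyer bears all onward costs.
Seller's account: goods 352535.49 = 352535.49
Buyer's account: inland to port 1207.23 + export clearance 243.69 + origin terminal 621.26 + freight 5830.19 + insurance 305.08 + destination terminal 802.82 + brokerage 450.56 + duty 7966.31 + delivery 315.49 = 17742.63

Buyer's account: AUD 17742.63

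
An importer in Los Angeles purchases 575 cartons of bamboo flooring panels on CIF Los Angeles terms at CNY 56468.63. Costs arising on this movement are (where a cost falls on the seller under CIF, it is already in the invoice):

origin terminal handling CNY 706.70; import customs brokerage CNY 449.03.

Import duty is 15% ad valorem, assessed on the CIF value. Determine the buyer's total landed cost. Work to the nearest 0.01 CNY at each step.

CIF: the seller pays costs through ocean freight and marine insurance to the destination port.
Already in the invoice (seller's account under CIF): origin terminal — exclude.
The CIF price already equals the CIF value: 56468.63
Import duty = 56468.63 × 15% = 8470.29
Buyer bears: brokerage 449.03 + duty 8470.29 = 8919.32
Landed cost = invoice 56468.63 + 8919.32 = 65387.95

Total landed cost: CNY 65387.95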